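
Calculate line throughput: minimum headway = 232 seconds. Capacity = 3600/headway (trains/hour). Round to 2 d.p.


Capacity = 3600 / headway
Capacity = 3600 / 232
Capacity = 15.52 trains/hour

15.52


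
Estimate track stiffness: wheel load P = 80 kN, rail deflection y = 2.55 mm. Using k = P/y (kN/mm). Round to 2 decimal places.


Track stiffness k = P / y
k = 80 / 2.55
k = 31.37 kN/mm

31.37


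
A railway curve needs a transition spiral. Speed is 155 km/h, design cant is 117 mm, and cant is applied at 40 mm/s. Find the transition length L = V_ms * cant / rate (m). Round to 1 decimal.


Convert speed: V = 155 / 3.6 = 43.0556 m/s
L = 43.0556 * 117 / 40
L = 5037.5 / 40
L = 125.9 m

125.9


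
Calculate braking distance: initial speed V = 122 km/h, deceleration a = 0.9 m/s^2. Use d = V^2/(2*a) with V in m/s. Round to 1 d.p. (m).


Convert speed: V = 122 / 3.6 = 33.8889 m/s
V^2 = 1148.4568
d = 1148.4568 / (2 * 0.9)
d = 1148.4568 / 1.8
d = 638.0 m

638.0


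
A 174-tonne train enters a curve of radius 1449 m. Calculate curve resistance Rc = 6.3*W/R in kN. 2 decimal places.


Rc = 6.3 * W / R
Rc = 6.3 * 174 / 1449
Rc = 1096.2 / 1449
Rc = 0.76 kN

0.76


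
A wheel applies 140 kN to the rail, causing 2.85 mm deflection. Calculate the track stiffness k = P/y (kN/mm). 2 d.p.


Track stiffness k = P / y
k = 140 / 2.85
k = 49.12 kN/mm

49.12


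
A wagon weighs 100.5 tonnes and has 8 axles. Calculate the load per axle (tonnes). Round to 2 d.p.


Load per axle = total weight / number of axles
Load = 100.5 / 8
Load = 12.56 tonnes

12.56


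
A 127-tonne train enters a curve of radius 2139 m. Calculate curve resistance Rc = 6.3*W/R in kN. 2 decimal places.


Rc = 6.3 * W / R
Rc = 6.3 * 127 / 2139
Rc = 800.1 / 2139
Rc = 0.37 kN

0.37


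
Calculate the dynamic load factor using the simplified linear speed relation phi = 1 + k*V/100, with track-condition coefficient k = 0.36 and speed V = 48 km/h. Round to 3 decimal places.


phi = 1 + k * V / 100
phi = 1 + 0.36 * 48 / 100
phi = 1 + 0.1728
phi = 1.173

1.173


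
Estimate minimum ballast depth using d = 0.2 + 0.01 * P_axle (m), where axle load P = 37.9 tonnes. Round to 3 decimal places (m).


d = 0.2 + 0.01 * 37.9
d = 0.2 + 0.379
d = 0.579 m

0.579


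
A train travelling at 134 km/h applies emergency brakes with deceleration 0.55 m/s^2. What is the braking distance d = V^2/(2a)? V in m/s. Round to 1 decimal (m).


Convert speed: V = 134 / 3.6 = 37.2222 m/s
V^2 = 1385.4938
d = 1385.4938 / (2 * 0.55)
d = 1385.4938 / 1.1
d = 1259.5 m

1259.5


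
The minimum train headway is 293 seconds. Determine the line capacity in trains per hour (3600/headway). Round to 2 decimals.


Capacity = 3600 / headway
Capacity = 3600 / 293
Capacity = 12.29 trains/hour

12.29


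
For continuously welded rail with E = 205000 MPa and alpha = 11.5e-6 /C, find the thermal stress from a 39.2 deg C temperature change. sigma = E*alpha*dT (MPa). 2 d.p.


sigma = E * alpha * dT
sigma = 205000 * 11.5e-6 * 39.2
sigma = 2.3575 * 39.2
sigma = 92.41 MPa

92.41


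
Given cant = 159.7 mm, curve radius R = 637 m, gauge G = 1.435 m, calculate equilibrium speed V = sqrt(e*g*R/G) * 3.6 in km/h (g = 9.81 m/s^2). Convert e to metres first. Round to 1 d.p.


Convert cant: e = 159.7 mm = 0.1597 m
V_ms = sqrt(0.1597 * 9.81 * 637 / 1.435)
V_ms = sqrt(695.442863) = 26.3713 m/s
V = 26.3713 * 3.6 = 94.9 km/h

94.9


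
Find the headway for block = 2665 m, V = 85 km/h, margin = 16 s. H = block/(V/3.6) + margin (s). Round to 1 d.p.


V = 85 / 3.6 = 23.6111 m/s
Block traversal time = 2665 / 23.6111 = 112.8706 s
Headway = 112.8706 + 16
Headway = 128.9 s

128.9


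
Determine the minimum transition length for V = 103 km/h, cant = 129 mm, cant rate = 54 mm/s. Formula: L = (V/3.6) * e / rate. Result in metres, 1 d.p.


Convert speed: V = 103 / 3.6 = 28.6111 m/s
L = 28.6111 * 129 / 54
L = 3690.8333 / 54
L = 68.3 m

68.3


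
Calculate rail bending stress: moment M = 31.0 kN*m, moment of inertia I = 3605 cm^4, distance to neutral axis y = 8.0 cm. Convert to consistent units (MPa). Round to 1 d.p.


Convert units:
M = 31.0 kN*m = 31000000 N*mm
y = 8.0 cm = 80 mm
I = 3605 cm^4 = 36050000 mm^4
sigma = 31000000 * 80 / 36050000
sigma = 68.8 MPa

68.8


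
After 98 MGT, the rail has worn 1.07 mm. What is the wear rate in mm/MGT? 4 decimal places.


Wear rate = total wear / cumulative tonnage
Rate = 1.07 / 98
Rate = 0.0109 mm/MGT

0.0109


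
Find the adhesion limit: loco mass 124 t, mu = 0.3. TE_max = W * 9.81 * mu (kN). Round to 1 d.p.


TE_max = W * g * mu
TE_max = 124 * 9.81 * 0.3
TE_max = 1216.44 * 0.3
TE_max = 364.9 kN

364.9


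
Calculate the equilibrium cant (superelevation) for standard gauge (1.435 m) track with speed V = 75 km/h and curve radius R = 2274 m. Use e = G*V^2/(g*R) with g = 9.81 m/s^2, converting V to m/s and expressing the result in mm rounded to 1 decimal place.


Convert speed: V = 75 / 3.6 = 20.8333 m/s
Apply formula: e = 1.435 * 20.8333^2 / (9.81 * 2274)
e = 1.435 * 434.0278 / 22307.94
e = 0.02792 m = 27.9 mm

27.9


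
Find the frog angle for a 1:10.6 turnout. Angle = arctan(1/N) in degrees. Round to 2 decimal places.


1/N = 1/10.6 = 0.09434
angle = arctan(0.09434) = 0.094061 rad
angle = 0.094061 * 180/pi = 5.39 degrees

5.39


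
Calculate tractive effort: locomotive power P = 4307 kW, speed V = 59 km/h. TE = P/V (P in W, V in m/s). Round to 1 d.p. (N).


Convert: P = 4307 kW = 4307000 W
V = 59 / 3.6 = 16.3889 m/s
TE = 4307000 / 16.3889
TE = 262800.0 N

262800.0


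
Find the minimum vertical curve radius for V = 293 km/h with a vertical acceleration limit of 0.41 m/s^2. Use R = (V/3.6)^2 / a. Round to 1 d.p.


Convert speed: V = 293 / 3.6 = 81.3889 m/s
V^2 = 6624.1512 m^2/s^2
R_v = 6624.1512 / 0.41
R_v = 16156.5 m

16156.5


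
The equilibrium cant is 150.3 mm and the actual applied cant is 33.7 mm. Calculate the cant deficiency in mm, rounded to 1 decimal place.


Cant deficiency = equilibrium cant - actual cant
CD = 150.3 - 33.7
CD = 116.6 mm

116.6


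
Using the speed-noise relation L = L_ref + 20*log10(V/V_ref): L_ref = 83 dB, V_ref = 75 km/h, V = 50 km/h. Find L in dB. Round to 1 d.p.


V/V_ref = 50 / 75 = 0.666667
log10(0.666667) = -0.176091
20 * -0.176091 = -3.5218
L = 83 + -3.5218 = 79.5 dB

79.5


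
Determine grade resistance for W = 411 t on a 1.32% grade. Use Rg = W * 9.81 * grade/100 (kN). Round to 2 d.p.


Rg = W * 9.81 * grade / 100
Rg = 411 * 9.81 * 1.32 / 100
Rg = 4031.91 * 0.0132
Rg = 53.22 kN

53.22


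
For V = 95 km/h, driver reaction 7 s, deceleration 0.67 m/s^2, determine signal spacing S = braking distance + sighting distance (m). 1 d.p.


V = 95 / 3.6 = 26.3889 m/s
Braking distance = 26.3889^2 / (2*0.67) = 519.6817 m
Sighting distance = 26.3889 * 7 = 184.7222 m
S = 519.6817 + 184.7222 = 704.4 m

704.4


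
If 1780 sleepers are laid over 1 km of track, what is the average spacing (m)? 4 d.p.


Spacing = 1000 m / number of sleepers
Spacing = 1000 / 1780
Spacing = 0.5618 m

0.5618


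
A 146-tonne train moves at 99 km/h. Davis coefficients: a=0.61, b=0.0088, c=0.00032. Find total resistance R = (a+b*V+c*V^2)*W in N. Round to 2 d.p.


b*V = 0.0088 * 99 = 0.8712
c*V^2 = 0.00032 * 9801 = 3.13632
R_per_t = 0.61 + 0.8712 + 3.13632 = 4.61752 N/t
R_total = 4.61752 * 146 = 674.16 N

674.16


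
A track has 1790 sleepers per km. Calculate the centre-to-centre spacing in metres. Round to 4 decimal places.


Spacing = 1000 m / number of sleepers
Spacing = 1000 / 1790
Spacing = 0.5587 m

0.5587


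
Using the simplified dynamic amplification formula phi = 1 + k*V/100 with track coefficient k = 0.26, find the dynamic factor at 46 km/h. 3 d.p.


phi = 1 + k * V / 100
phi = 1 + 0.26 * 46 / 100
phi = 1 + 0.1196
phi = 1.120

1.120


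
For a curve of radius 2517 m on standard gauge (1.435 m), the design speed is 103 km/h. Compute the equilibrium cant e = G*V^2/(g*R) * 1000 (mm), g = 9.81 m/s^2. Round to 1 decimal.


Convert speed: V = 103 / 3.6 = 28.6111 m/s
Apply formula: e = 1.435 * 28.6111^2 / (9.81 * 2517)
e = 1.435 * 818.5957 / 24691.77
e = 0.047574 m = 47.6 mm

47.6


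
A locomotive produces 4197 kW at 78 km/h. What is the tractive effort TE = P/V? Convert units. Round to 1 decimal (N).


Convert: P = 4197 kW = 4197000 W
V = 78 / 3.6 = 21.6667 m/s
TE = 4197000 / 21.6667
TE = 193707.7 N

193707.7


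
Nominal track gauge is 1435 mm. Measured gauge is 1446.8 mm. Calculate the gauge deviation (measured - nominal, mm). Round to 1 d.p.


Deviation = measured - nominal
Deviation = 1446.8 - 1435
Deviation = 11.8 mm

11.8


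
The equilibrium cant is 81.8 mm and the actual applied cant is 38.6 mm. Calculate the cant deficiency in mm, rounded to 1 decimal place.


Cant deficiency = equilibrium cant - actual cant
CD = 81.8 - 38.6
CD = 43.2 mm

43.2


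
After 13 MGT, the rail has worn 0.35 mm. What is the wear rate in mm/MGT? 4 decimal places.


Wear rate = total wear / cumulative tonnage
Rate = 0.35 / 13
Rate = 0.0269 mm/MGT

0.0269


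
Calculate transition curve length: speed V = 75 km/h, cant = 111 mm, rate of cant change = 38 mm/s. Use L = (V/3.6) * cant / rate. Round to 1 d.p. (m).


Convert speed: V = 75 / 3.6 = 20.8333 m/s
L = 20.8333 * 111 / 38
L = 2312.5 / 38
L = 60.9 m

60.9


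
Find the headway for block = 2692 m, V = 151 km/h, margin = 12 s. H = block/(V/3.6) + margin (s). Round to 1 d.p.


V = 151 / 3.6 = 41.9444 m/s
Block traversal time = 2692 / 41.9444 = 64.1801 s
Headway = 64.1801 + 12
Headway = 76.2 s

76.2


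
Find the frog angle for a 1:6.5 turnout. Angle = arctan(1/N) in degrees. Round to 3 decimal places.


1/N = 1/6.5 = 0.153846
angle = arctan(0.153846) = 0.152649 rad
angle = 0.152649 * 180/pi = 8.746 degrees

8.746


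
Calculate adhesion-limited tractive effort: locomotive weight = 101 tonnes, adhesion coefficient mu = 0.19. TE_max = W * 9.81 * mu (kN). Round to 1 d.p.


TE_max = W * g * mu
TE_max = 101 * 9.81 * 0.19
TE_max = 990.81 * 0.19
TE_max = 188.3 kN

188.3


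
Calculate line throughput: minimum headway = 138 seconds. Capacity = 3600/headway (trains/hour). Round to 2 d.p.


Capacity = 3600 / headway
Capacity = 3600 / 138
Capacity = 26.09 trains/hour

26.09


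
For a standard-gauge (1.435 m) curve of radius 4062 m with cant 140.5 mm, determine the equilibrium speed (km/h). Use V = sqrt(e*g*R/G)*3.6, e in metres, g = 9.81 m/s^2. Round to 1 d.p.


Convert cant: e = 140.5 mm = 0.1405 m
V_ms = sqrt(0.1405 * 9.81 * 4062 / 1.435)
V_ms = sqrt(3901.515617) = 62.4621 m/s
V = 62.4621 * 3.6 = 224.9 km/h

224.9


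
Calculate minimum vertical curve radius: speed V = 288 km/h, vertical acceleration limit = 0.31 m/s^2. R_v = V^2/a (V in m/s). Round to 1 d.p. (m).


Convert speed: V = 288 / 3.6 = 80.0 m/s
V^2 = 6400.0 m^2/s^2
R_v = 6400.0 / 0.31
R_v = 20645.2 m

20645.2


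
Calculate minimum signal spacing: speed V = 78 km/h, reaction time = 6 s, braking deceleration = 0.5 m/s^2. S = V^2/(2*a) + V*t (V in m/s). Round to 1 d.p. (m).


V = 78 / 3.6 = 21.6667 m/s
Braking distance = 21.6667^2 / (2*0.5) = 469.4444 m
Sighting distance = 21.6667 * 6 = 130.0 m
S = 469.4444 + 130.0 = 599.4 m

599.4


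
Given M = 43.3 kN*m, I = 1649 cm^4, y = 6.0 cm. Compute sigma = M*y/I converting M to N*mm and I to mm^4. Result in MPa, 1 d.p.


Convert units:
M = 43.3 kN*m = 43300000 N*mm
y = 6.0 cm = 60 mm
I = 1649 cm^4 = 16490000 mm^4
sigma = 43300000 * 60 / 16490000
sigma = 157.6 MPa

157.6


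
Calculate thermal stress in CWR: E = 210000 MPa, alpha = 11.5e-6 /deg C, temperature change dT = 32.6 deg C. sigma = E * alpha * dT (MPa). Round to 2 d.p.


sigma = E * alpha * dT
sigma = 210000 * 11.5e-6 * 32.6
sigma = 2.415 * 32.6
sigma = 78.73 MPa

78.73


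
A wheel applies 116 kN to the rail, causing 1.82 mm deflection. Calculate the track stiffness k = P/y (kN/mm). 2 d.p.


Track stiffness k = P / y
k = 116 / 1.82
k = 63.74 kN/mm

63.74


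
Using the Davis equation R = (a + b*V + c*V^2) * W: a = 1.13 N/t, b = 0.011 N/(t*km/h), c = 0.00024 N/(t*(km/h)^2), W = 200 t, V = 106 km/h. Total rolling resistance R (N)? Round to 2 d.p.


b*V = 0.011 * 106 = 1.166
c*V^2 = 0.00024 * 11236 = 2.69664
R_per_t = 1.13 + 1.166 + 2.69664 = 4.99264 N/t
R_total = 4.99264 * 200 = 998.53 N

998.53


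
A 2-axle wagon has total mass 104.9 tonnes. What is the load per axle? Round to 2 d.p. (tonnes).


Load per axle = total weight / number of axles
Load = 104.9 / 2
Load = 52.45 tonnes

52.45


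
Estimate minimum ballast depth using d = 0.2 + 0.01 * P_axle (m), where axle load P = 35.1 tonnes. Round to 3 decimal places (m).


d = 0.2 + 0.01 * 35.1
d = 0.2 + 0.351
d = 0.551 m

0.551


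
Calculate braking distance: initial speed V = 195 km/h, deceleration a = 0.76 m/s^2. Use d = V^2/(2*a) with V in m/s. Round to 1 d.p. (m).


Convert speed: V = 195 / 3.6 = 54.1667 m/s
V^2 = 2934.0278
d = 2934.0278 / (2 * 0.76)
d = 2934.0278 / 1.52
d = 1930.3 m

1930.3


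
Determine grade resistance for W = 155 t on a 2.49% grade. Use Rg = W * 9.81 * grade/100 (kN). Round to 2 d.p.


Rg = W * 9.81 * grade / 100
Rg = 155 * 9.81 * 2.49 / 100
Rg = 1520.55 * 0.0249
Rg = 37.86 kN

37.86


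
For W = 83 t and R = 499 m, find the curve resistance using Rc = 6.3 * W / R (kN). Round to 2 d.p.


Rc = 6.3 * W / R
Rc = 6.3 * 83 / 499
Rc = 522.9 / 499
Rc = 1.05 kN

1.05


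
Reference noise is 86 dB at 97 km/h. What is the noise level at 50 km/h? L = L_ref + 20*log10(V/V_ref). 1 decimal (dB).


V/V_ref = 50 / 97 = 0.515464
log10(0.515464) = -0.287802
20 * -0.287802 = -5.756
L = 86 + -5.756 = 80.2 dB

80.2


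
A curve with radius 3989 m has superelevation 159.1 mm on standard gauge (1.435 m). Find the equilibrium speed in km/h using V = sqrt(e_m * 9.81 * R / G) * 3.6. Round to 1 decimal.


Convert cant: e = 159.1 mm = 0.1591 m
V_ms = sqrt(0.1591 * 9.81 * 3989 / 1.435)
V_ms = sqrt(4338.617086) = 65.8682 m/s
V = 65.8682 * 3.6 = 237.1 km/h

237.1


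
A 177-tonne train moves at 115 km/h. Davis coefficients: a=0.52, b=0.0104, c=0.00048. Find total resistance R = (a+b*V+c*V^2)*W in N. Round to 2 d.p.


b*V = 0.0104 * 115 = 1.196
c*V^2 = 0.00048 * 13225 = 6.348
R_per_t = 0.52 + 1.196 + 6.348 = 8.064 N/t
R_total = 8.064 * 177 = 1427.33 N

1427.33


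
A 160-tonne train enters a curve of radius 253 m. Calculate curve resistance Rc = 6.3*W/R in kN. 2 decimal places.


Rc = 6.3 * W / R
Rc = 6.3 * 160 / 253
Rc = 1008.0 / 253
Rc = 3.98 kN

3.98


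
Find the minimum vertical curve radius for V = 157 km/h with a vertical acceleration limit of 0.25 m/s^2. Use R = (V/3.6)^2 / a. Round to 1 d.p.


Convert speed: V = 157 / 3.6 = 43.6111 m/s
V^2 = 1901.929 m^2/s^2
R_v = 1901.929 / 0.25
R_v = 7607.7 m

7607.7


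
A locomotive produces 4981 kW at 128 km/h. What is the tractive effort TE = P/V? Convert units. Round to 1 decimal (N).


Convert: P = 4981 kW = 4981000 W
V = 128 / 3.6 = 35.5556 m/s
TE = 4981000 / 35.5556
TE = 140090.6 N

140090.6


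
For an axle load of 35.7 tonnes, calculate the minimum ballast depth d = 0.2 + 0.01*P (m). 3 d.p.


d = 0.2 + 0.01 * 35.7
d = 0.2 + 0.357
d = 0.557 m

0.557


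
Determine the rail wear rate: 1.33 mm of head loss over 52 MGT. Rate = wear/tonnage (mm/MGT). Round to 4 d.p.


Wear rate = total wear / cumulative tonnage
Rate = 1.33 / 52
Rate = 0.0256 mm/MGT

0.0256


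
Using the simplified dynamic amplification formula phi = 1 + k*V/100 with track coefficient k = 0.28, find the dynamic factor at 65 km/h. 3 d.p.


phi = 1 + k * V / 100
phi = 1 + 0.28 * 65 / 100
phi = 1 + 0.182
phi = 1.182

1.182


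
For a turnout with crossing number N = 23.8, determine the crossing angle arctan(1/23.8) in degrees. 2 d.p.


1/N = 1/23.8 = 0.042017
angle = arctan(0.042017) = 0.041992 rad
angle = 0.041992 * 180/pi = 2.41 degrees

2.41


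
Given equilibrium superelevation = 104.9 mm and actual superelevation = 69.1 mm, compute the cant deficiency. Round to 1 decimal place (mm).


Cant deficiency = equilibrium cant - actual cant
CD = 104.9 - 69.1
CD = 35.8 mm

35.8


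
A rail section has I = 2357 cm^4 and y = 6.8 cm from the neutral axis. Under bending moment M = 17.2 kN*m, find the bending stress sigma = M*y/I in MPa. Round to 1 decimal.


Convert units:
M = 17.2 kN*m = 17200000 N*mm
y = 6.8 cm = 68 mm
I = 2357 cm^4 = 23570000 mm^4
sigma = 17200000 * 68 / 23570000
sigma = 49.6 MPa

49.6


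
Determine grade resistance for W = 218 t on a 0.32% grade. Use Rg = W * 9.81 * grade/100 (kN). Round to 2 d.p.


Rg = W * 9.81 * grade / 100
Rg = 218 * 9.81 * 0.32 / 100
Rg = 2138.58 * 0.0032
Rg = 6.84 kN

6.84


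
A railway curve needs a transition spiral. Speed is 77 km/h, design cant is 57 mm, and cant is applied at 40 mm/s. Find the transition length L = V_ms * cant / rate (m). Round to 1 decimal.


Convert speed: V = 77 / 3.6 = 21.3889 m/s
L = 21.3889 * 57 / 40
L = 1219.1667 / 40
L = 30.5 m

30.5


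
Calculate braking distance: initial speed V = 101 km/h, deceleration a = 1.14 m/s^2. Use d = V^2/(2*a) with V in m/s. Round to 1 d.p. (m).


Convert speed: V = 101 / 3.6 = 28.0556 m/s
V^2 = 787.1142
d = 787.1142 / (2 * 1.14)
d = 787.1142 / 2.28
d = 345.2 m

345.2


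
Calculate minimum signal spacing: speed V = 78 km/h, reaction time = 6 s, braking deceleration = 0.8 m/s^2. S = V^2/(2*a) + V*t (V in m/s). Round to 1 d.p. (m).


V = 78 / 3.6 = 21.6667 m/s
Braking distance = 21.6667^2 / (2*0.8) = 293.4028 m
Sighting distance = 21.6667 * 6 = 130.0 m
S = 293.4028 + 130.0 = 423.4 m

423.4


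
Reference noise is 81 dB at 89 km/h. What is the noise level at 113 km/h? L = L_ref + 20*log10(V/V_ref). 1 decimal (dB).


V/V_ref = 113 / 89 = 1.269663
log10(1.269663) = 0.103688
20 * 0.103688 = 2.0738
L = 81 + 2.0738 = 83.1 dB

83.1


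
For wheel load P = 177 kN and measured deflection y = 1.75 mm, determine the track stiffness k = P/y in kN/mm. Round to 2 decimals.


Track stiffness k = P / y
k = 177 / 1.75
k = 101.14 kN/mm

101.14


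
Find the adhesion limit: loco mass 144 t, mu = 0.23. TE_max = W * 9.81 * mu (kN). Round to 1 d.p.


TE_max = W * g * mu
TE_max = 144 * 9.81 * 0.23
TE_max = 1412.64 * 0.23
TE_max = 324.9 kN

324.9


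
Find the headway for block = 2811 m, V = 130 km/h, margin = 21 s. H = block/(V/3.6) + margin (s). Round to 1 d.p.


V = 130 / 3.6 = 36.1111 m/s
Block traversal time = 2811 / 36.1111 = 77.8431 s
Headway = 77.8431 + 21
Headway = 98.8 s

98.8


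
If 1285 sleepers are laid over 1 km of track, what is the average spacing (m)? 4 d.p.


Spacing = 1000 m / number of sleepers
Spacing = 1000 / 1285
Spacing = 0.7782 m

0.7782


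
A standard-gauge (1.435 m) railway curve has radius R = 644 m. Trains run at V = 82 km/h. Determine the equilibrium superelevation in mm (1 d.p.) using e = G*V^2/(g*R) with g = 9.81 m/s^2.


Convert speed: V = 82 / 3.6 = 22.7778 m/s
Apply formula: e = 1.435 * 22.7778^2 / (9.81 * 644)
e = 1.435 * 518.8272 / 6317.64
e = 0.117847 m = 117.8 mm

117.8


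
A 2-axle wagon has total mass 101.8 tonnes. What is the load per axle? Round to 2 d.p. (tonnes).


Load per axle = total weight / number of axles
Load = 101.8 / 2
Load = 50.90 tonnes

50.90


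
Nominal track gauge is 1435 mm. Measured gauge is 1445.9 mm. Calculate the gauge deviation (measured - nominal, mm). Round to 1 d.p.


Deviation = measured - nominal
Deviation = 1445.9 - 1435
Deviation = 10.9 mm

10.9


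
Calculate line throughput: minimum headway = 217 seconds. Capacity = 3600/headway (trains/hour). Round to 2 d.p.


Capacity = 3600 / headway
Capacity = 3600 / 217
Capacity = 16.59 trains/hour

16.59


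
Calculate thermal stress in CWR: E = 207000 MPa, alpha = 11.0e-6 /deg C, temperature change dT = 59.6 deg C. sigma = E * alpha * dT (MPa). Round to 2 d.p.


sigma = E * alpha * dT
sigma = 207000 * 11.0e-6 * 59.6
sigma = 2.277 * 59.6
sigma = 135.71 MPa

135.71


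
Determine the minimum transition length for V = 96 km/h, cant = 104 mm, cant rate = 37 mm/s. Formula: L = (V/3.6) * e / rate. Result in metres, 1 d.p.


Convert speed: V = 96 / 3.6 = 26.6667 m/s
L = 26.6667 * 104 / 37
L = 2773.3333 / 37
L = 75.0 m

75.0


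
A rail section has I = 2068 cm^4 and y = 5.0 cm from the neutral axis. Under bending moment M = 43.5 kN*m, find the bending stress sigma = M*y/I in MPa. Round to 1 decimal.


Convert units:
M = 43.5 kN*m = 43500000 N*mm
y = 5.0 cm = 50 mm
I = 2068 cm^4 = 20680000 mm^4
sigma = 43500000 * 50 / 20680000
sigma = 105.2 MPa

105.2


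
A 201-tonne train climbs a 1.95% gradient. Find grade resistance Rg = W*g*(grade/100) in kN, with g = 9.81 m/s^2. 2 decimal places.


Rg = W * 9.81 * grade / 100
Rg = 201 * 9.81 * 1.95 / 100
Rg = 1971.81 * 0.0195
Rg = 38.45 kN

38.45


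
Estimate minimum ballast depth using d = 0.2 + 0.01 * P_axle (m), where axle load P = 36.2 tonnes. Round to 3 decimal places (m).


d = 0.2 + 0.01 * 36.2
d = 0.2 + 0.362
d = 0.562 m

0.562


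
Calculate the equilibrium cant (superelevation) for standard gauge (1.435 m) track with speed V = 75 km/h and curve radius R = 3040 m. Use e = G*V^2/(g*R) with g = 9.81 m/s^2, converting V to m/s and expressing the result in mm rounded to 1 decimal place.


Convert speed: V = 75 / 3.6 = 20.8333 m/s
Apply formula: e = 1.435 * 20.8333^2 / (9.81 * 3040)
e = 1.435 * 434.0278 / 29822.4
e = 0.020885 m = 20.9 mm

20.9


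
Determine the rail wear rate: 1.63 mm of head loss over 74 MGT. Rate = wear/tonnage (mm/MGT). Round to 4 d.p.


Wear rate = total wear / cumulative tonnage
Rate = 1.63 / 74
Rate = 0.0220 mm/MGT

0.0220


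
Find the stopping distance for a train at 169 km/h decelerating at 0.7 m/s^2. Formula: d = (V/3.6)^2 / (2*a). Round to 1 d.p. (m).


Convert speed: V = 169 / 3.6 = 46.9444 m/s
V^2 = 2203.7809
d = 2203.7809 / (2 * 0.7)
d = 2203.7809 / 1.4
d = 1574.1 m

1574.1


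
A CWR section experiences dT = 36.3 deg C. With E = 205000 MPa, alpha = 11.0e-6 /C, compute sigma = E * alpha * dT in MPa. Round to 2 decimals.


sigma = E * alpha * dT
sigma = 205000 * 11.0e-6 * 36.3
sigma = 2.255 * 36.3
sigma = 81.86 MPa

81.86


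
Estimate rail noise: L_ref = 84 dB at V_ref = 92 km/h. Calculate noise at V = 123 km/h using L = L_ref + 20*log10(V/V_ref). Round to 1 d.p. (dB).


V/V_ref = 123 / 92 = 1.336957
log10(1.336957) = 0.126117
20 * 0.126117 = 2.5223
L = 84 + 2.5223 = 86.5 dB

86.5


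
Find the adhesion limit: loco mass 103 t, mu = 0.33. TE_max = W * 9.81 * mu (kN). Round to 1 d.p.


TE_max = W * g * mu
TE_max = 103 * 9.81 * 0.33
TE_max = 1010.43 * 0.33
TE_max = 333.4 kN

333.4


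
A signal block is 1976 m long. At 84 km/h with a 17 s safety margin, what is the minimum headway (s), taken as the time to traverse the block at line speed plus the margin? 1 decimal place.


V = 84 / 3.6 = 23.3333 m/s
Block traversal time = 1976 / 23.3333 = 84.6857 s
Headway = 84.6857 + 17
Headway = 101.7 s

101.7


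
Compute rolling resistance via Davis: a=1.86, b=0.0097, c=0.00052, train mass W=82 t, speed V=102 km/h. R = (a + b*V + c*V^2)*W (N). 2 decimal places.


b*V = 0.0097 * 102 = 0.9894
c*V^2 = 0.00052 * 10404 = 5.41008
R_per_t = 1.86 + 0.9894 + 5.41008 = 8.25948 N/t
R_total = 8.25948 * 82 = 677.28 N

677.28


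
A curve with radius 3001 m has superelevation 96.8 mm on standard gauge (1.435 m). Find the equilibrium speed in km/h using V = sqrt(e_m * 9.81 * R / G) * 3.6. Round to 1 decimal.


Convert cant: e = 96.8 mm = 0.0968 m
V_ms = sqrt(0.0968 * 9.81 * 3001 / 1.435)
V_ms = sqrt(1985.904953) = 44.5635 m/s
V = 44.5635 * 3.6 = 160.4 km/h

160.4


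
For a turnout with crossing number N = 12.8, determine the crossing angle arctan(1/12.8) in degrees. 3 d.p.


1/N = 1/12.8 = 0.078125
angle = arctan(0.078125) = 0.077967 rad
angle = 0.077967 * 180/pi = 4.467 degrees

4.467


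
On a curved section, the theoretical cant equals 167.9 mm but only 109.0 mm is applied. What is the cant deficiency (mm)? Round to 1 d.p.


Cant deficiency = equilibrium cant - actual cant
CD = 167.9 - 109.0
CD = 58.9 mm

58.9


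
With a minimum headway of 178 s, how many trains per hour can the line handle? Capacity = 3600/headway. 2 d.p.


Capacity = 3600 / headway
Capacity = 3600 / 178
Capacity = 20.22 trains/hour

20.22


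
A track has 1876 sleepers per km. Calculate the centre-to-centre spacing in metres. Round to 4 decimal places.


Spacing = 1000 m / number of sleepers
Spacing = 1000 / 1876
Spacing = 0.5330 m

0.5330


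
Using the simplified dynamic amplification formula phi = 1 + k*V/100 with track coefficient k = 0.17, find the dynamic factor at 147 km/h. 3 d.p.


phi = 1 + k * V / 100
phi = 1 + 0.17 * 147 / 100
phi = 1 + 0.2499
phi = 1.250

1.250


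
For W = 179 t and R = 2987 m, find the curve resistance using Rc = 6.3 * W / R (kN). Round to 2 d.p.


Rc = 6.3 * W / R
Rc = 6.3 * 179 / 2987
Rc = 1127.7 / 2987
Rc = 0.38 kN

0.38


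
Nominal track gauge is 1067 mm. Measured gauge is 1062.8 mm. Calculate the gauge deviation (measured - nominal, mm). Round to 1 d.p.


Deviation = measured - nominal
Deviation = 1062.8 - 1067
Deviation = -4.2 mm

-4.2


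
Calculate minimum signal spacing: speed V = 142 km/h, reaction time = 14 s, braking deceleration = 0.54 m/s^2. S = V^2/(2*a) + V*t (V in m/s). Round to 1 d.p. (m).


V = 142 / 3.6 = 39.4444 m/s
Braking distance = 39.4444^2 / (2*0.54) = 1440.615 m
Sighting distance = 39.4444 * 14 = 552.2222 m
S = 1440.615 + 552.2222 = 1992.8 m

1992.8


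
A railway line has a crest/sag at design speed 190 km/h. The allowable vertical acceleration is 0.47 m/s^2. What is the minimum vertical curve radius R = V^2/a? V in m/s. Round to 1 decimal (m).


Convert speed: V = 190 / 3.6 = 52.7778 m/s
V^2 = 2785.4938 m^2/s^2
R_v = 2785.4938 / 0.47
R_v = 5926.6 m

5926.6


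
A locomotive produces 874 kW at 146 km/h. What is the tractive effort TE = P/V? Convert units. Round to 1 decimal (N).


Convert: P = 874 kW = 874000 W
V = 146 / 3.6 = 40.5556 m/s
TE = 874000 / 40.5556
TE = 21550.7 N

21550.7


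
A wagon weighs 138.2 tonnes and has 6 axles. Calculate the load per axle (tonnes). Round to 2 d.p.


Load per axle = total weight / number of axles
Load = 138.2 / 6
Load = 23.03 tonnes

23.03


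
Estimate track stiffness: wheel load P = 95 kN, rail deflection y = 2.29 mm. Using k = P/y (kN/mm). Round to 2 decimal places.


Track stiffness k = P / y
k = 95 / 2.29
k = 41.48 kN/mm

41.48


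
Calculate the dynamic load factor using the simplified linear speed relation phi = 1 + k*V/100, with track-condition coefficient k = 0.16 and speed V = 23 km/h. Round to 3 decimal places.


phi = 1 + k * V / 100
phi = 1 + 0.16 * 23 / 100
phi = 1 + 0.0368
phi = 1.037

1.037


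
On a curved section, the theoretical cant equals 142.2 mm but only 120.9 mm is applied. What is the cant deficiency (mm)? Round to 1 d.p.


Cant deficiency = equilibrium cant - actual cant
CD = 142.2 - 120.9
CD = 21.3 mm

21.3


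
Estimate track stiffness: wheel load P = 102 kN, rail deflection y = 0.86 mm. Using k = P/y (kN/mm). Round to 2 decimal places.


Track stiffness k = P / y
k = 102 / 0.86
k = 118.60 kN/mm

118.60


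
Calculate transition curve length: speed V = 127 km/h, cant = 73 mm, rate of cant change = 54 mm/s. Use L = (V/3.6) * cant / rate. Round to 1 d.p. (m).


Convert speed: V = 127 / 3.6 = 35.2778 m/s
L = 35.2778 * 73 / 54
L = 2575.2778 / 54
L = 47.7 m

47.7


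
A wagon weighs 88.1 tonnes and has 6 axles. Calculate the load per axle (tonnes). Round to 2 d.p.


Load per axle = total weight / number of axles
Load = 88.1 / 6
Load = 14.68 tonnes

14.68


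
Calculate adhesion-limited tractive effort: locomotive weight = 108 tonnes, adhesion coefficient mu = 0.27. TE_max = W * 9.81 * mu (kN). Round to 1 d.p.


TE_max = W * g * mu
TE_max = 108 * 9.81 * 0.27
TE_max = 1059.48 * 0.27
TE_max = 286.1 kN

286.1


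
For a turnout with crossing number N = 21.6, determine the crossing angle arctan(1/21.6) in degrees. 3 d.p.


1/N = 1/21.6 = 0.046296
angle = arctan(0.046296) = 0.046263 rad
angle = 0.046263 * 180/pi = 2.651 degrees

2.651


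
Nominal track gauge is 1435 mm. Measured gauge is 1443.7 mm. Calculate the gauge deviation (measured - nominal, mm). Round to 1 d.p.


Deviation = measured - nominal
Deviation = 1443.7 - 1435
Deviation = 8.7 mm

8.7


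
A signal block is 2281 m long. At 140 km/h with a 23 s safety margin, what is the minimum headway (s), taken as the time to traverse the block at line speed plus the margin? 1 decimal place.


V = 140 / 3.6 = 38.8889 m/s
Block traversal time = 2281 / 38.8889 = 58.6543 s
Headway = 58.6543 + 23
Headway = 81.7 s

81.7


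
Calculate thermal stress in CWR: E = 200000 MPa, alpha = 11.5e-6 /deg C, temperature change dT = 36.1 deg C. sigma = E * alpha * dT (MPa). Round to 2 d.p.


sigma = E * alpha * dT
sigma = 200000 * 11.5e-6 * 36.1
sigma = 2.3 * 36.1
sigma = 83.03 MPa

83.03


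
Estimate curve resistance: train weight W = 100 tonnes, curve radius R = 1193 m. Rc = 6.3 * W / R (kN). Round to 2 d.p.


Rc = 6.3 * W / R
Rc = 6.3 * 100 / 1193
Rc = 630.0 / 1193
Rc = 0.53 kN

0.53


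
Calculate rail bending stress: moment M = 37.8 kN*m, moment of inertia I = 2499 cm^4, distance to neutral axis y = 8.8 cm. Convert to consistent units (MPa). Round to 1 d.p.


Convert units:
M = 37.8 kN*m = 37800000 N*mm
y = 8.8 cm = 88 mm
I = 2499 cm^4 = 24990000 mm^4
sigma = 37800000 * 88 / 24990000
sigma = 133.1 MPa

133.1


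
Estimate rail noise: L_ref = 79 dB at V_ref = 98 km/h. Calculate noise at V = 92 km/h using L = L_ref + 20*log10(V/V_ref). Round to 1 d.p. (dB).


V/V_ref = 92 / 98 = 0.938776
log10(0.938776) = -0.027438
20 * -0.027438 = -0.5488
L = 79 + -0.5488 = 78.5 dB

78.5


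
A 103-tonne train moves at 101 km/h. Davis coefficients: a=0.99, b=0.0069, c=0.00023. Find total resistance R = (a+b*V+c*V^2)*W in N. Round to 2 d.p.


b*V = 0.0069 * 101 = 0.6969
c*V^2 = 0.00023 * 10201 = 2.34623
R_per_t = 0.99 + 0.6969 + 2.34623 = 4.03313 N/t
R_total = 4.03313 * 103 = 415.41 N

415.41


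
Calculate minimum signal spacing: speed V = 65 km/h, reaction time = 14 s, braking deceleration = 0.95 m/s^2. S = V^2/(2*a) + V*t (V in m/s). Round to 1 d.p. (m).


V = 65 / 3.6 = 18.0556 m/s
Braking distance = 18.0556^2 / (2*0.95) = 171.5806 m
Sighting distance = 18.0556 * 14 = 252.7778 m
S = 171.5806 + 252.7778 = 424.4 m

424.4


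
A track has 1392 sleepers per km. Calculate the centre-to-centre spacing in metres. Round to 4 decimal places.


Spacing = 1000 m / number of sleepers
Spacing = 1000 / 1392
Spacing = 0.7184 m

0.7184


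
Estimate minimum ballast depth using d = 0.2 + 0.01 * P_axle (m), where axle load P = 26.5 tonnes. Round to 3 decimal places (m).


d = 0.2 + 0.01 * 26.5
d = 0.2 + 0.265
d = 0.465 m

0.465


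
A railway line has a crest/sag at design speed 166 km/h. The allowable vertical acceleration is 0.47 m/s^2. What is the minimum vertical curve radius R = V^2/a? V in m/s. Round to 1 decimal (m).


Convert speed: V = 166 / 3.6 = 46.1111 m/s
V^2 = 2126.2346 m^2/s^2
R_v = 2126.2346 / 0.47
R_v = 4523.9 m

4523.9


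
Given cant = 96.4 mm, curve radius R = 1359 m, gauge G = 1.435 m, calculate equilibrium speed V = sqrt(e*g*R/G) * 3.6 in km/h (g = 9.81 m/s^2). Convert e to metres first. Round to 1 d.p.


Convert cant: e = 96.4 mm = 0.0964 m
V_ms = sqrt(0.0964 * 9.81 * 1359 / 1.435)
V_ms = sqrt(895.598994) = 29.9266 m/s
V = 29.9266 * 3.6 = 107.7 km/h

107.7


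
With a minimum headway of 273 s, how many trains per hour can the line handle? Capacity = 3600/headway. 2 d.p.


Capacity = 3600 / headway
Capacity = 3600 / 273
Capacity = 13.19 trains/hour

13.19


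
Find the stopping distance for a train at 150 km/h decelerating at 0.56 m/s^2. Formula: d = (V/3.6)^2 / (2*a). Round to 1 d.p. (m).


Convert speed: V = 150 / 3.6 = 41.6667 m/s
V^2 = 1736.1111
d = 1736.1111 / (2 * 0.56)
d = 1736.1111 / 1.12
d = 1550.1 m

1550.1


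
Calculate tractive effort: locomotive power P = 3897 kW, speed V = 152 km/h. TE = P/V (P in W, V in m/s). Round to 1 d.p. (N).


Convert: P = 3897 kW = 3897000 W
V = 152 / 3.6 = 42.2222 m/s
TE = 3897000 / 42.2222
TE = 92297.4 N

92297.4


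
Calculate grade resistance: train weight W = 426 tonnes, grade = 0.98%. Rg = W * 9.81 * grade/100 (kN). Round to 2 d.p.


Rg = W * 9.81 * grade / 100
Rg = 426 * 9.81 * 0.98 / 100
Rg = 4179.06 * 0.0098
Rg = 40.95 kN

40.95


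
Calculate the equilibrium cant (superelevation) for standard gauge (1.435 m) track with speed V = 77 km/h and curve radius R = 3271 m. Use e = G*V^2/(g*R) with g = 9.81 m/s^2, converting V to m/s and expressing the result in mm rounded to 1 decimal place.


Convert speed: V = 77 / 3.6 = 21.3889 m/s
Apply formula: e = 1.435 * 21.3889^2 / (9.81 * 3271)
e = 1.435 * 457.4846 / 32088.51
e = 0.020459 m = 20.5 mm

20.5


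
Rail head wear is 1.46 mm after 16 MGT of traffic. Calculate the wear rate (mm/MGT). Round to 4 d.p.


Wear rate = total wear / cumulative tonnage
Rate = 1.46 / 16
Rate = 0.0913 mm/MGT

0.0913


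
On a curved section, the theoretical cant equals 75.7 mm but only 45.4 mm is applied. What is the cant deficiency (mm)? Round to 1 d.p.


Cant deficiency = equilibrium cant - actual cant
CD = 75.7 - 45.4
CD = 30.3 mm

30.3


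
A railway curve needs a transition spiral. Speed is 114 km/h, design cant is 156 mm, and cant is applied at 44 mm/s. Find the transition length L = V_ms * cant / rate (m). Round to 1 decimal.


Convert speed: V = 114 / 3.6 = 31.6667 m/s
L = 31.6667 * 156 / 44
L = 4940.0 / 44
L = 112.3 m

112.3


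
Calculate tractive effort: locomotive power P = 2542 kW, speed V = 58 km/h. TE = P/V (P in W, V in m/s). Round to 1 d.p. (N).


Convert: P = 2542 kW = 2542000 W
V = 58 / 3.6 = 16.1111 m/s
TE = 2542000 / 16.1111
TE = 157779.3 N

157779.3


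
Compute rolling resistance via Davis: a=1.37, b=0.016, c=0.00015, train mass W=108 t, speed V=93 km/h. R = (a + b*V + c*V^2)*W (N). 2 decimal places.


b*V = 0.016 * 93 = 1.488
c*V^2 = 0.00015 * 8649 = 1.29735
R_per_t = 1.37 + 1.488 + 1.29735 = 4.15535 N/t
R_total = 4.15535 * 108 = 448.78 N

448.78


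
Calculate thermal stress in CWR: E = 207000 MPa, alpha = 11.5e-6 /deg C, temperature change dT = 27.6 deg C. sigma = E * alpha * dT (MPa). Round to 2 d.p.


sigma = E * alpha * dT
sigma = 207000 * 11.5e-6 * 27.6
sigma = 2.3805 * 27.6
sigma = 65.70 MPa

65.70


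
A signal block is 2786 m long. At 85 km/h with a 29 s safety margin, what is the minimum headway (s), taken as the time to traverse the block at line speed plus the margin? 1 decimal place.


V = 85 / 3.6 = 23.6111 m/s
Block traversal time = 2786 / 23.6111 = 117.9953 s
Headway = 117.9953 + 29
Headway = 147.0 s

147.0


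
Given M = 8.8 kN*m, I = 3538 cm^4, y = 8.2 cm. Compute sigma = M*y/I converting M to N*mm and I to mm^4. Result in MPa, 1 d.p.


Convert units:
M = 8.8 kN*m = 8800000 N*mm
y = 8.2 cm = 82 mm
I = 3538 cm^4 = 35380000 mm^4
sigma = 8800000 * 82 / 35380000
sigma = 20.4 MPa

20.4


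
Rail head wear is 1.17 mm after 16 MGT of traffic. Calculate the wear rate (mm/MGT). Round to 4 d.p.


Wear rate = total wear / cumulative tonnage
Rate = 1.17 / 16
Rate = 0.0731 mm/MGT

0.0731


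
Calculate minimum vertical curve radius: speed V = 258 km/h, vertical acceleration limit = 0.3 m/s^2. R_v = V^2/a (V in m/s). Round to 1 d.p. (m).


Convert speed: V = 258 / 3.6 = 71.6667 m/s
V^2 = 5136.1111 m^2/s^2
R_v = 5136.1111 / 0.3
R_v = 17120.4 m

17120.4


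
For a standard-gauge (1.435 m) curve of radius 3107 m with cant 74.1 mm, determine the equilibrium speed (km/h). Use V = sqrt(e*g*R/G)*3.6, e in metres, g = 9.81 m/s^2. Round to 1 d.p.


Convert cant: e = 74.1 mm = 0.0741 m
V_ms = sqrt(0.0741 * 9.81 * 3107 / 1.435)
V_ms = sqrt(1573.897942) = 39.6724 m/s
V = 39.6724 * 3.6 = 142.8 km/h

142.8


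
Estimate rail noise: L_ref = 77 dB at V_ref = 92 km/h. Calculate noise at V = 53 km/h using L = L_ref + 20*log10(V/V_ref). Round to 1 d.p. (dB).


V/V_ref = 53 / 92 = 0.576087
log10(0.576087) = -0.239512
20 * -0.239512 = -4.7902
L = 77 + -4.7902 = 72.2 dB

72.2


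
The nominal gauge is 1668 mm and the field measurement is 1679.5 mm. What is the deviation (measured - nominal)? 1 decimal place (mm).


Deviation = measured - nominal
Deviation = 1679.5 - 1668
Deviation = 11.5 mm

11.5


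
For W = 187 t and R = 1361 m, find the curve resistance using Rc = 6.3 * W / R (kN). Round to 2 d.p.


Rc = 6.3 * W / R
Rc = 6.3 * 187 / 1361
Rc = 1178.1 / 1361
Rc = 0.87 kN

0.87


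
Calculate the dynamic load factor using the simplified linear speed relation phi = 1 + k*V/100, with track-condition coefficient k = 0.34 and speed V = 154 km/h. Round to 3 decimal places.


phi = 1 + k * V / 100
phi = 1 + 0.34 * 154 / 100
phi = 1 + 0.5236
phi = 1.524

1.524


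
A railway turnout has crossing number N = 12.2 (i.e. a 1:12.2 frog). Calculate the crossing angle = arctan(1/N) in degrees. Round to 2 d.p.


1/N = 1/12.2 = 0.081967
angle = arctan(0.081967) = 0.081784 rad
angle = 0.081784 * 180/pi = 4.69 degrees

4.69


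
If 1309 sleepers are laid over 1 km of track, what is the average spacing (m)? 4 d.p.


Spacing = 1000 m / number of sleepers
Spacing = 1000 / 1309
Spacing = 0.7639 m

0.7639


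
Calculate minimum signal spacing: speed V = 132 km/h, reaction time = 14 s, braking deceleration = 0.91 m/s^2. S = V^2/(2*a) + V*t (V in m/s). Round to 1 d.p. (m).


V = 132 / 3.6 = 36.6667 m/s
Braking distance = 36.6667^2 / (2*0.91) = 738.7057 m
Sighting distance = 36.6667 * 14 = 513.3333 m
S = 738.7057 + 513.3333 = 1252.0 m

1252.0


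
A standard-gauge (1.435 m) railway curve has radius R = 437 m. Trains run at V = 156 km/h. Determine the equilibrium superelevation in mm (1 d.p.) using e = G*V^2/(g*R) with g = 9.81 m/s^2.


Convert speed: V = 156 / 3.6 = 43.3333 m/s
Apply formula: e = 1.435 * 43.3333^2 / (9.81 * 437)
e = 1.435 * 1877.7778 / 4286.97
e = 0.628558 m = 628.6 mm

628.6


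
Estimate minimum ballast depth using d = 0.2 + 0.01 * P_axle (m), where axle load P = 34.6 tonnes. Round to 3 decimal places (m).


d = 0.2 + 0.01 * 34.6
d = 0.2 + 0.346
d = 0.546 m

0.546


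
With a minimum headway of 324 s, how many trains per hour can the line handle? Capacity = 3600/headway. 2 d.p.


Capacity = 3600 / headway
Capacity = 3600 / 324
Capacity = 11.11 trains/hour

11.11


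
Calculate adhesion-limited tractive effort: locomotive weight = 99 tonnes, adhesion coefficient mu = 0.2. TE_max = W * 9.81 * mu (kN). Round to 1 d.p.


TE_max = W * g * mu
TE_max = 99 * 9.81 * 0.2
TE_max = 971.19 * 0.2
TE_max = 194.2 kN

194.2


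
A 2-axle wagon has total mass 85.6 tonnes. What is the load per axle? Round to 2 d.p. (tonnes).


Load per axle = total weight / number of axles
Load = 85.6 / 2
Load = 42.80 tonnes

42.80


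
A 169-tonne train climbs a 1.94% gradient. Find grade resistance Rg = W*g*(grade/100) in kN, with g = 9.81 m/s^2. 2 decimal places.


Rg = W * 9.81 * grade / 100
Rg = 169 * 9.81 * 1.94 / 100
Rg = 1657.89 * 0.0194
Rg = 32.16 kN

32.16


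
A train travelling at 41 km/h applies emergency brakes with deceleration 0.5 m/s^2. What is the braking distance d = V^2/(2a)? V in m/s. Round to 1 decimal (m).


Convert speed: V = 41 / 3.6 = 11.3889 m/s
V^2 = 129.7068
d = 129.7068 / (2 * 0.5)
d = 129.7068 / 1.0
d = 129.7 m

129.7


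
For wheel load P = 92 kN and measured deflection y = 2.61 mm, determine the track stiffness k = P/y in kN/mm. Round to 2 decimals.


Track stiffness k = P / y
k = 92 / 2.61
k = 35.25 kN/mm

35.25


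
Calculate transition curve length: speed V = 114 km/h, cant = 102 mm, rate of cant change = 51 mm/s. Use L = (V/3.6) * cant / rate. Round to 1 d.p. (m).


Convert speed: V = 114 / 3.6 = 31.6667 m/s
L = 31.6667 * 102 / 51
L = 3230.0 / 51
L = 63.3 m

63.3
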